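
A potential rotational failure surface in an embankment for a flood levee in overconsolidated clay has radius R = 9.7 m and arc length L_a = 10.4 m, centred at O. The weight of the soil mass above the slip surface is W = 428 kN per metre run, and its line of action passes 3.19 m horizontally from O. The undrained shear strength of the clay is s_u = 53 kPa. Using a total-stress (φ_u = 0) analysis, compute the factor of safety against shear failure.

FS = 3.92

Taking moments about the centre O, the resisting moment is provided by the undrained shear strength acting along the arc:
M_R = s_u·L_a·R = 53·10.40·9.7 = 5346.6 kN·m/m
M_D = W·d = 428·3.19 = 1365.3 kN·m/m
FS = M_R / M_D = 5346.6 / 1365.3 = 3.916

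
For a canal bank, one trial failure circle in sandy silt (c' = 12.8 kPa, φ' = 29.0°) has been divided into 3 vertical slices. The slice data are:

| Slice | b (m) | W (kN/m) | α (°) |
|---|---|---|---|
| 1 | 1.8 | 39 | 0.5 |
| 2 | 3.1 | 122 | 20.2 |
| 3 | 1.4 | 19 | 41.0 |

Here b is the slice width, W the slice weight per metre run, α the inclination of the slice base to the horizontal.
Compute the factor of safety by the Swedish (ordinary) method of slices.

Ordinary method of slices: FS = Σ[c'·Δl_i + (W_i cosα_i)·tanφ'] / Σ W_i sinα_i, with Δl_i = b_i / cosα_i.
Slice 1: Δl = 1.8/cos0.5° = 1.800 m; N'_1 = 39·cos0.5° = 39.0; c'Δl = 23.04; W sinα = 0.3
Slice 2: Δl = 3.1/cos20.2° = 3.303 m; N'_2 = 122·cos20.2° = 114.5; c'Δl = 42.28; W sinα = 42.1
Slice 3: Δl = 1.4/cos41.0° = 1.855 m; N'_3 = 19·cos41.0° = 14.3; c'Δl = 23.74; W sinα = 12.5
Σc'Δl = 89.1 kN/m; ΣN' = 167.8 kN/m; ΣW sinα = 54.9 kN/m
Resisting = 89.1 + 167.8·tan29.0° = 89.1 + 93.0 = 182.1 kN/m
FS = 182.1 / 54.9 = 3.315

FS = 3.31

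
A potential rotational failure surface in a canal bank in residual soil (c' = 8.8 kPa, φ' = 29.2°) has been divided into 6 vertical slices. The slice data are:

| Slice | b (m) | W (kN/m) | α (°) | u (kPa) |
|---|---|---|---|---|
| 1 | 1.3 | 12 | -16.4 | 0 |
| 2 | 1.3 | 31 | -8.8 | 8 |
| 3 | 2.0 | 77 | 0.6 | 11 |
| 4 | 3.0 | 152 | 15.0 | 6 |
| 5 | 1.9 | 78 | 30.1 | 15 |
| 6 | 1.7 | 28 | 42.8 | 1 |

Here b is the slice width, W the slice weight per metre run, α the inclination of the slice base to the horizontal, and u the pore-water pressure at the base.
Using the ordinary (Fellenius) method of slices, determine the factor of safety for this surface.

FS = 2.86

Ordinary method of slices: FS = Σ[c'·Δl_i + (W_i cosα_i − u_i·Δl_i)·tanφ'] / Σ W_i sinα_i, with Δl_i = b_i / cosα_i.
Slice 1: Δl = 1.3/cos(-16.4°) = 1.355 m; N'_1 = 12·cos(-16.4°) − 0·1.355 = 11.5; c'Δl = 11.93; W sinα = -3.4
Slice 2: Δl = 1.3/cos(-8.8°) = 1.315 m; N'_2 = 31·cos(-8.8°) − 8·1.315 = 20.1; c'Δl = 11.58; W sinα = -4.7
Slice 3: Δl = 2.0/cos0.6° = 2.000 m; N'_3 = 77·cos0.6° − 11·2.000 = 55.0; c'Δl = 17.60; W sinα = 0.8
Slice 4: Δl = 3.0/cos15.0° = 3.106 m; N'_4 = 152·cos15.0° − 6·3.106 = 128.2; c'Δl = 27.33; W sinα = 39.3
Slice 5: Δl = 1.9/cos30.1° = 2.196 m; N'_5 = 78·cos30.1° − 15·2.196 = 34.5; c'Δl = 19.33; W sinα = 39.1
Slice 6: Δl = 1.7/cos42.8° = 2.317 m; N'_6 = 28·cos42.8° − 1·2.317 = 18.2; c'Δl = 20.39; W sinα = 19.0
Σc'Δl = 108.1 kN/m; ΣN' = 267.6 kN/m; ΣW sinα = 90.2 kN/m
Resisting = 108.1 + 267.6·tan29.2° = 108.1 + 149.5 = 257.7 kN/m
FS = 257.7 / 90.2 = 2.858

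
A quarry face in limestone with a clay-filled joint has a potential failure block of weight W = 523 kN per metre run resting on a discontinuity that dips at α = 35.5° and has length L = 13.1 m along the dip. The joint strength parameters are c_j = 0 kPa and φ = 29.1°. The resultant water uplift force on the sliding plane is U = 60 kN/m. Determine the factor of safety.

FS = 0.67

Resolving the block weight along and normal to the plane and applying the Mohr–Coulomb strength on the joint:
N' = W cosα − U = 523·cos35.5° − 60 = 365.8 kN/m
Driving force T = W sinα = 523·sin35.5° = 303.7 kN/m
Resisting force R = c_j·L + N'·tanφ = 0·13.1 + 365.8·tan29.1° = 0.0 + 203.6 = 203.6 kN/m
FS = R / T = 203.6 / 303.7 = 0.670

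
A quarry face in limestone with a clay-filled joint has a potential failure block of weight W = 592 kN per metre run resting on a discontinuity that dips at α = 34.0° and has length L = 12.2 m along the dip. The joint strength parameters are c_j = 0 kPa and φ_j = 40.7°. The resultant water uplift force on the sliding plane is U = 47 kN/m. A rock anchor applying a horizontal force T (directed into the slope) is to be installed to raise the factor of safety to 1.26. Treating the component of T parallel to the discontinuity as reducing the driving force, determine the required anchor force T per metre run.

Resolving forces along and normal to the sliding plane, with the horizontal anchor force T adding T·sinα to the effective normal force and T·cosα acting up the plane against the driving force:
FS = [c_jL + (W cosα − U + T sinα) tanφ_j] / [W sinα − T cosα]
Without the anchor: N' = 443.8 kN/m, driving T_d = 331.0 kN/m, resisting R = 0·12.2 + 443.8·tan40.7° = 381.7 kN/m, FS = 1.15.
Setting FS = 1.26 and solving for T:
1.26·(331.0 − T cos34.0°) = 381.7 + T sin34.0°·tan40.7°
T·(sin34.0°·tan40.7° + 1.26·cos34.0°) = 1.26·331.0 − 381.7
T·(0.5592·0.8601 + 1.26·0.8290) = 417.1 − 381.7 = 35.4
T·1.5256 = 35.4
T = 23.2 kN/m

T = 23 kN/m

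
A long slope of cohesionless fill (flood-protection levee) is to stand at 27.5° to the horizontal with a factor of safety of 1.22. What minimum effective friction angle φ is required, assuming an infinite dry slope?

φ = 32.4°

FS = tanφ/tanβ ⇒ tanφ = FS · tanβ = 1.22 · tan27.5° = 0.6351
φ = arctan(0.6351) = 32.42°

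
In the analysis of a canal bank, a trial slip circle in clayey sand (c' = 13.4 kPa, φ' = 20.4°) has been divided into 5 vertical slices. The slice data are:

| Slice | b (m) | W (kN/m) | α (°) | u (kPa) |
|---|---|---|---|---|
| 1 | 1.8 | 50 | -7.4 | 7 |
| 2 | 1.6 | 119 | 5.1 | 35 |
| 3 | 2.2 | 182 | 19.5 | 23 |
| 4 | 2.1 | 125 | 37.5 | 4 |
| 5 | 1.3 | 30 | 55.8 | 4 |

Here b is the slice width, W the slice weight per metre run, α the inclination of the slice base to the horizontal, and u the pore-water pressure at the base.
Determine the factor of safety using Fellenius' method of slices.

FS = 1.57

Ordinary method of slices: FS = Σ[c'·Δl_i + (W_i cosα_i − u_i·Δl_i)·tanφ'] / Σ W_i sinα_i, with Δl_i = b_i / cosα_i.
Slice 1: Δl = 1.8/cos(-7.4°) = 1.815 m; N'_1 = 50·cos(-7.4°) − 7·1.815 = 36.9; c'Δl = 24.32; W sinα = -6.4
Slice 2: Δl = 1.6/cos5.1° = 1.606 m; N'_2 = 119·cos5.1° − 35·1.606 = 62.3; c'Δl = 21.53; W sinα = 10.6
Slice 3: Δl = 2.2/cos19.5° = 2.334 m; N'_3 = 182·cos19.5° − 23·2.334 = 117.9; c'Δl = 31.27; W sinα = 60.8
Slice 4: Δl = 2.1/cos37.5° = 2.647 m; N'_4 = 125·cos37.5° − 4·2.647 = 88.6; c'Δl = 35.47; W sinα = 76.1
Slice 5: Δl = 1.3/cos55.8° = 2.313 m; N'_5 = 30·cos55.8° − 4·2.313 = 7.6; c'Δl = 30.99; W sinα = 24.8
Σc'Δl = 143.6 kN/m; ΣN' = 313.3 kN/m; ΣW sinα = 165.8 kN/m
Resisting = 143.6 + 313.3·tan20.4° = 143.6 + 116.5 = 260.1 kN/m
FS = 260.1 / 165.8 = 1.569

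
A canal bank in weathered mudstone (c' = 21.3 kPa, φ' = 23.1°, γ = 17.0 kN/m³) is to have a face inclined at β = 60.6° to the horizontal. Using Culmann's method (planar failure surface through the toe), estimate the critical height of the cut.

Culmann's analysis gives the critical failure plane at α_cr = (β + φ')/2 = (60.6 + 23.1)/2 = 41.9°, and the critical height
H_c = (4c'/γ) · sinβ cosφ' / [1 − cos(β − φ')]
    = (4·21.3/17.0) · sin60.6°·cos23.1° / [1 − cos(37.5°)]
    = 5.012 · 0.8712·0.9198 / [1 − 0.7934]
    = 5.012 · 0.8014 / 0.2066
    = 19.44 m

H_c = 19.44 m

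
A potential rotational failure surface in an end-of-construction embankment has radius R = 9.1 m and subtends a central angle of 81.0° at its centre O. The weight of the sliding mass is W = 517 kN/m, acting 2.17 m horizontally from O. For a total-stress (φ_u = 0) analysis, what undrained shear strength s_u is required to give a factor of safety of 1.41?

FS = s_u·L_a·R / (W·d), so s_u = FS·W·d / (L_a·R).
Arc length L_a = R·θ = 9.1·(81.0°·π/180) = 9.1·1.4137 = 12.86 m
s_u = 1.41·517·2.17 / (12.86·9.1) = 1581.9 / 117.07 = 13.51 kPa

s_u = 13.5 kPa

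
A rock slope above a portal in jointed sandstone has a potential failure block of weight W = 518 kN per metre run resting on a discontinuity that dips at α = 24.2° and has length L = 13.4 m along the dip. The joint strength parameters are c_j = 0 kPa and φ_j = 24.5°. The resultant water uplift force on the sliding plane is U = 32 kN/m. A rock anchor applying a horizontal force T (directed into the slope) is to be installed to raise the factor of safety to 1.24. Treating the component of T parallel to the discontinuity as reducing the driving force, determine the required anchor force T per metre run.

Resolving forces along and normal to the sliding plane, with the horizontal anchor force T adding T·sinα to the effective normal force and T·cosα acting up the plane against the driving force:
FS = [c_jL + (W cosα − U + T sinα) tanφ_j] / [W sinα − T cosα]
Without the anchor: N' = 440.5 kN/m, driving T_d = 212.3 kN/m, resisting R = 0·13.4 + 440.5·tan24.5° = 200.7 kN/m, FS = 0.95.
Setting FS = 1.24 and solving for T:
1.24·(212.3 − T cos24.2°) = 200.7 + T sin24.2°·tan24.5°
T·(sin24.2°·tan24.5° + 1.24·cos24.2°) = 1.24·212.3 − 200.7
T·(0.4099·0.4557 + 1.24·0.9121) = 263.3 − 200.7 = 62.6
T·1.3178 = 62.6
T = 47.5 kN/m

T = 47 kN/m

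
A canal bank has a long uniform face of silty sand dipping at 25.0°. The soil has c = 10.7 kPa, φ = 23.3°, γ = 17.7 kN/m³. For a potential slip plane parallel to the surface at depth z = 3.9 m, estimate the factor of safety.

For an infinite slope with a slip plane parallel to the surface (no pore pressure): FS = [c + γz cos²β tanφ] / [γz sinβ cosβ].
γz = 17.7·3.9 = 69.03 kN/m²
Numerator = 10.7 + 69.03·cos²25.0°·tan23.3° = 10.7 + 69.03·0.8214·0.4307 = 35.119 kPa
Denominator = 69.03·sin25.0°·cos25.0° = 69.03·0.4226·0.9063 = 26.440 kPa
FS = 35.119 / 26.440 = 1.328

FS = 1.33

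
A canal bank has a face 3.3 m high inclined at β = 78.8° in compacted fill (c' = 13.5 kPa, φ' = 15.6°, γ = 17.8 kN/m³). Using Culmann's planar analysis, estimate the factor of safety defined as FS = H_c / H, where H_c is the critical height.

H_c = (4c'/γ) · sinβ cosφ' / [1 − cos(β − φ')]
    = (4·13.5/17.8) · sin78.8°·cos15.6° / [1 − cos63.2°]
    = 3.034 · 0.9448 / 0.5491 = 5.22 m
FS = H_c / H = 5.22 / 3.3 = 1.582

FS = 1.58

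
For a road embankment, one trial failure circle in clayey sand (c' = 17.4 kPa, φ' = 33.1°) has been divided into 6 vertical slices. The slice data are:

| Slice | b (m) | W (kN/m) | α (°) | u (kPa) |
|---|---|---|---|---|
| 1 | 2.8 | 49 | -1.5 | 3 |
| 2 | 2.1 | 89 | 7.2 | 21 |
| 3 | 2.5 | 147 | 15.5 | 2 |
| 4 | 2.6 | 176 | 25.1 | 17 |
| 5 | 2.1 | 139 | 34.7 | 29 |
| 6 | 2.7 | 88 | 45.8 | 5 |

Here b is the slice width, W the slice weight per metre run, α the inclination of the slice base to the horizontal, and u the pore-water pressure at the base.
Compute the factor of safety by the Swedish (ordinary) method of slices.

Ordinary method of slices: FS = Σ[c'·Δl_i + (W_i cosα_i − u_i·Δl_i)·tanφ'] / Σ W_i sinα_i, with Δl_i = b_i / cosα_i.
Slice 1: Δl = 2.8/cos(-1.5°) = 2.801 m; N'_1 = 49·cos(-1.5°) − 3·2.801 = 40.6; c'Δl = 48.74; W sinα = -1.3
Slice 2: Δl = 2.1/cos7.2° = 2.117 m; N'_2 = 89·cos7.2° − 21·2.117 = 43.8; c'Δl = 36.83; W sinα = 11.2
Slice 3: Δl = 2.5/cos15.5° = 2.594 m; N'_3 = 147·cos15.5° − 2·2.594 = 136.5; c'Δl = 45.14; W sinα = 39.3
Slice 4: Δl = 2.6/cos25.1° = 2.871 m; N'_4 = 176·cos25.1° − 17·2.871 = 110.6; c'Δl = 49.96; W sinα = 74.7
Slice 5: Δl = 2.1/cos34.7° = 2.554 m; N'_5 = 139·cos34.7° − 29·2.554 = 40.2; c'Δl = 44.44; W sinα = 79.1
Slice 6: Δl = 2.7/cos45.8° = 3.873 m; N'_6 = 88·cos45.8° − 5·3.873 = 42.0; c'Δl = 67.39; W sinα = 63.1
Σc'Δl = 292.5 kN/m; ΣN' = 413.7 kN/m; ΣW sinα = 266.0 kN/m
Resisting = 292.5 + 413.7·tan33.1° = 292.5 + 269.7 = 562.2 kN/m
FS = 562.2 / 266.0 = 2.113

FS = 2.11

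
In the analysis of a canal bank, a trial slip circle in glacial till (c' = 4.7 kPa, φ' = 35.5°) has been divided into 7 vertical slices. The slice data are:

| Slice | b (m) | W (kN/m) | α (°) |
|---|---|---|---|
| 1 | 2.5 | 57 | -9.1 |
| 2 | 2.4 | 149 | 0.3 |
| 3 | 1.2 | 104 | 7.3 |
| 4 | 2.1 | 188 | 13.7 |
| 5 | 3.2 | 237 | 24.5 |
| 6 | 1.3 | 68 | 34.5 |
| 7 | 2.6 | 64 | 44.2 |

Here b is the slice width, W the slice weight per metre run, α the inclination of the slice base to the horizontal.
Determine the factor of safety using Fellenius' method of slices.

FS = 2.84

Ordinary method of slices: FS = Σ[c'·Δl_i + (W_i cosα_i)·tanφ'] / Σ W_i sinα_i, with Δl_i = b_i / cosα_i.
Slice 1: Δl = 2.5/cos(-9.1°) = 2.532 m; N'_1 = 57·cos(-9.1°) = 56.3; c'Δl = 11.90; W sinα = -9.0
Slice 2: Δl = 2.4/cos0.3° = 2.400 m; N'_2 = 149·cos0.3° = 149.0; c'Δl = 11.28; W sinα = 0.8
Slice 3: Δl = 1.2/cos7.3° = 1.210 m; N'_3 = 104·cos7.3° = 103.2; c'Δl = 5.69; W sinα = 13.2
Slice 4: Δl = 2.1/cos13.7° = 2.161 m; N'_4 = 188·cos13.7° = 182.7; c'Δl = 10.16; W sinα = 44.5
Slice 5: Δl = 3.2/cos24.5° = 3.517 m; N'_5 = 237·cos24.5° = 215.7; c'Δl = 16.53; W sinα = 98.3
Slice 6: Δl = 1.3/cos34.5° = 1.577 m; N'_6 = 68·cos34.5° = 56.0; c'Δl = 7.41; W sinα = 38.5
Slice 7: Δl = 2.6/cos44.2° = 3.627 m; N'_7 = 64·cos44.2° = 45.9; c'Δl = 17.05; W sinα = 44.6
Σc'Δl = 80.0 kN/m; ΣN' = 808.7 kN/m; ΣW sinα = 230.9 kN/m
Resisting = 80.0 + 808.7·tan35.5° = 80.0 + 576.8 = 656.8 kN/m
FS = 656.8 / 230.9 = 2.844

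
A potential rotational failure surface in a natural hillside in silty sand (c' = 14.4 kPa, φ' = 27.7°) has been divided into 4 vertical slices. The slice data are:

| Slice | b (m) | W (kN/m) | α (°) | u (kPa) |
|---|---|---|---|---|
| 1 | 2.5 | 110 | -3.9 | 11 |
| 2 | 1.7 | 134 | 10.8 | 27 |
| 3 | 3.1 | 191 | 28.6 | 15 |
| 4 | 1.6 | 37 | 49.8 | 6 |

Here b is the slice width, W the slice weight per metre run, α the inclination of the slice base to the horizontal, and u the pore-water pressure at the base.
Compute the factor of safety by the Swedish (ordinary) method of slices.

Ordinary method of slices: FS = Σ[c'·Δl_i + (W_i cosα_i − u_i·Δl_i)·tanφ'] / Σ W_i sinα_i, with Δl_i = b_i / cosα_i.
Slice 1: Δl = 2.5/cos(-3.9°) = 2.506 m; N'_1 = 110·cos(-3.9°) − 11·2.506 = 82.2; c'Δl = 36.08; W sinα = -7.5
Slice 2: Δl = 1.7/cos10.8° = 1.731 m; N'_2 = 134·cos10.8° − 27·1.731 = 84.9; c'Δl = 24.92; W sinα = 25.1
Slice 3: Δl = 3.1/cos28.6° = 3.531 m; N'_3 = 191·cos28.6° − 15·3.531 = 114.7; c'Δl = 50.84; W sinα = 91.4
Slice 4: Δl = 1.6/cos49.8° = 2.479 m; N'_4 = 37·cos49.8° − 6·2.479 = 9.0; c'Δl = 35.70; W sinα = 28.3
Σc'Δl = 147.5 kN/m; ΣN' = 290.8 kN/m; ΣW sinα = 137.3 kN/m
Resisting = 147.5 + 290.8·tan27.7° = 147.5 + 152.7 = 300.2 kN/m
FS = 300.2 / 137.3 = 2.186

FS = 2.19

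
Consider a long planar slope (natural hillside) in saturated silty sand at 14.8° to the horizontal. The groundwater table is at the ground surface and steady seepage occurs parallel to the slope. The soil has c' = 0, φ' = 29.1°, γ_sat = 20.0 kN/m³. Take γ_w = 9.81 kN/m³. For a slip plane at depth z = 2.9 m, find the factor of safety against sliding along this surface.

FS = 1.07

With seepage parallel to the slope and the water table at the surface, the effective normal stress on the slip plane uses the buoyant unit weight γ' = γ_sat − γ_w while the driving shear stress uses γ_sat:
FS = [c' + γ' z cos²β tanφ'] / [γ_sat z sinβ cosβ]
(For c' = 0 this reduces to FS = (γ'/γ_sat)·tanφ'/tanβ.)
γ' = 20.0 − 9.81 = 10.19 kN/m³
Numerator = 0.0 + 10.19·2.9·cos²14.8°·tan29.1° = 0.0 + 10.19·2.9·0.9347·0.5566 = 15.375 kPa
Denominator = 20.0·2.9·sin14.8°·cos14.8° = 20.0·2.9·0.2554·0.9668 = 14.324 kPa
FS = 15.375 / 14.324 = 1.073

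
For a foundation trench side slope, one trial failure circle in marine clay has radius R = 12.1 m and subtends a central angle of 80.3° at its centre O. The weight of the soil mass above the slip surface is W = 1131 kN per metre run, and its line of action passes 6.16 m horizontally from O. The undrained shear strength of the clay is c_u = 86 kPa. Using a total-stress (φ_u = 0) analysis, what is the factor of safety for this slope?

Taking moments about the centre O, the resisting moment is provided by the undrained shear strength acting along the arc:
Arc length L_a = R·θ = 12.1·(80.3°·π/180) = 12.1·1.4015 = 16.96 m
M_R = c_u·L_a·R = 86·16.96·12.1 = 17646.6 kN·m/m
M_D = W·d = 1131·6.16 = 6967.0 kN·m/m
FS = M_R / M_D = 17646.6 / 6967.0 = 2.533

FS = 2.53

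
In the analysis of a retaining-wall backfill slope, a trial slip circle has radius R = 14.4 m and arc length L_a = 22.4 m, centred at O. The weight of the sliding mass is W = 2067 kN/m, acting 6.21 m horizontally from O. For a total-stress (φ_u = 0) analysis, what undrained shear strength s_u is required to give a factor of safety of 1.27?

FS = s_u·L_a·R / (W·d), so s_u = FS·W·d / (L_a·R).
s_u = 1.27·2067·6.21 / (22.40·14.4) = 16301.8 / 322.56 = 50.54 kPa

s_u = 50.5 kPa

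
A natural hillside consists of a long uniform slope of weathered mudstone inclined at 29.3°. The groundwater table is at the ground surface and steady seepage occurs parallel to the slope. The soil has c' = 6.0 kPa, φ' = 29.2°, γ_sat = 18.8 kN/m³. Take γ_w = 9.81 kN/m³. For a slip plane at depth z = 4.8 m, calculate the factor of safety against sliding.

With seepage parallel to the slope and the water table at the surface, the effective normal stress on the slip plane uses the buoyant unit weight γ' = γ_sat − γ_w while the driving shear stress uses γ_sat:
FS = [c' + γ' z cos²β tanφ'] / [γ_sat z sinβ cosβ]
γ' = 18.8 − 9.81 = 8.99 kN/m³
Numerator = 6.0 + 8.99·4.8·cos²29.3°·tan29.2° = 6.0 + 8.99·4.8·0.7605·0.5589 = 24.341 kPa
Denominator = 18.8·4.8·sin29.3°·cos29.3° = 18.8·4.8·0.4894·0.8721 = 38.512 kPa
FS = 24.341 / 38.512 = 0.632

FS = 0.63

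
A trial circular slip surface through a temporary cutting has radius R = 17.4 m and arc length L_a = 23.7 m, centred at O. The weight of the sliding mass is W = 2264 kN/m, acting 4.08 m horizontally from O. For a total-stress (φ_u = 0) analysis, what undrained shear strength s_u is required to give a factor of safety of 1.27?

FS = s_u·L_a·R / (W·d), so s_u = FS·W·d / (L_a·R).
s_u = 1.27·2264·4.08 / (23.70·17.4) = 11731.1 / 412.38 = 28.45 kPa

s_u = 28.4 kPa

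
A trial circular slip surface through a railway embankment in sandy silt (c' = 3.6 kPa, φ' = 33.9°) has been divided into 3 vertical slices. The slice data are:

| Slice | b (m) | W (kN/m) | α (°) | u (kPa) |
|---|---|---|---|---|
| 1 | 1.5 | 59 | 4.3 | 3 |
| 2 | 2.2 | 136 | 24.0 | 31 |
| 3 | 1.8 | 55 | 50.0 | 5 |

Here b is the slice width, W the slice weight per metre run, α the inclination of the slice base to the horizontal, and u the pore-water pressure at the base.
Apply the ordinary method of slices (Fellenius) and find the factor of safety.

Ordinary method of slices: FS = Σ[c'·Δl_i + (W_i cosα_i − u_i·Δl_i)·tanφ'] / Σ W_i sinα_i, with Δl_i = b_i / cosα_i.
Slice 1: Δl = 1.5/cos4.3° = 1.504 m; N'_1 = 59·cos4.3° − 3·1.504 = 54.3; c'Δl = 5.42; W sinα = 4.4
Slice 2: Δl = 2.2/cos24.0° = 2.408 m; N'_2 = 136·cos24.0° − 31·2.408 = 49.6; c'Δl = 8.67; W sinα = 55.3
Slice 3: Δl = 1.8/cos50.0° = 2.800 m; N'_3 = 55·cos50.0° − 5·2.800 = 21.4; c'Δl = 10.08; W sinα = 42.1
Σc'Δl = 24.2 kN/m; ΣN' = 125.3 kN/m; ΣW sinα = 101.9 kN/m
Resisting = 24.2 + 125.3·tan33.9° = 24.2 + 84.2 = 108.3 kN/m
FS = 108.3 / 101.9 = 1.063

FS = 1.06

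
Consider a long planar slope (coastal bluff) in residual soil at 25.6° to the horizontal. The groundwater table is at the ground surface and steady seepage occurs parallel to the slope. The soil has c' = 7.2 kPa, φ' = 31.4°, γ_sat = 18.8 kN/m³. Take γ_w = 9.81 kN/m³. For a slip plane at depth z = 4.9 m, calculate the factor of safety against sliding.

With seepage parallel to the slope and the water table at the surface, the effective normal stress on the slip plane uses the buoyant unit weight γ' = γ_sat − γ_w while the driving shear stress uses γ_sat:
FS = [c' + γ' z cos²β tanφ'] / [γ_sat z sinβ cosβ]
γ' = 18.8 − 9.81 = 8.99 kN/m³
Numerator = 7.2 + 8.99·4.9·cos²25.6°·tan31.4° = 7.2 + 8.99·4.9·0.8133·0.6104 = 29.069 kPa
Denominator = 18.8·4.9·sin25.6°·cos25.6° = 18.8·4.9·0.4321·0.9018 = 35.896 kPa
FS = 29.069 / 35.896 = 0.810

FS = 0.81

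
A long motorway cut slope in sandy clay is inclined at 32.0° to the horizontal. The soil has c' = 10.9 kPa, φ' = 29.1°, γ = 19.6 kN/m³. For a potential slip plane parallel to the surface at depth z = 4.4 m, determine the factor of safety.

For an infinite slope with a slip plane parallel to the surface (no pore pressure): FS = [c' + γz cos²β tanφ'] / [γz sinβ cosβ].
γz = 19.6·4.4 = 86.24 kN/m²
Numerator = 10.9 + 86.24·cos²32.0°·tan29.1° = 10.9 + 86.24·0.7192·0.5566 = 45.421 kPa
Denominator = 86.24·sin32.0°·cos32.0° = 86.24·0.5299·0.8480 = 38.756 kPa
FS = 45.421 / 38.756 = 1.172

FS = 1.17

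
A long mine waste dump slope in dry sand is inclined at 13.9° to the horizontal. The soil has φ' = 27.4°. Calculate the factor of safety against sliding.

FS = 2.09

For a dry cohesionless infinite slope the factor of safety is FS = tanφ' / tanβ.
FS = tan27.4° / tan13.9° = 0.5184 / 0.2475 = 2.095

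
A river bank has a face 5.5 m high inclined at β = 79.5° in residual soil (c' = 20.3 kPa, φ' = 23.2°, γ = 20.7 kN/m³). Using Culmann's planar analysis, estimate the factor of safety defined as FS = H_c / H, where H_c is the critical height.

FS = 1.45

H_c = (4c'/γ) · sinβ cosφ' / [1 − cos(β − φ')]
    = (4·20.3/20.7) · sin79.5°·cos23.2° / [1 − cos56.3°]
    = 3.923 · 0.9037 / 0.4452 = 7.96 m
FS = H_c / H = 7.96 / 5.5 = 1.448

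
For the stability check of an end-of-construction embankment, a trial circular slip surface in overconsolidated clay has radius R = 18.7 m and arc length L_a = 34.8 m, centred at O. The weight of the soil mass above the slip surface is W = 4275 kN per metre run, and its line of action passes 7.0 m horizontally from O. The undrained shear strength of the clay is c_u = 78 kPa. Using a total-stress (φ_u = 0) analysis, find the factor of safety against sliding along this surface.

Taking moments about the centre O, the resisting moment is provided by the undrained shear strength acting along the arc:
M_R = c_u·L_a·R = 78·34.80·18.7 = 50759.3 kN·m/m
M_D = W·d = 4275·7.0 = 29925.0 kN·m/m
FS = M_R / M_D = 50759.3 / 29925.0 = 1.696

FS = 1.70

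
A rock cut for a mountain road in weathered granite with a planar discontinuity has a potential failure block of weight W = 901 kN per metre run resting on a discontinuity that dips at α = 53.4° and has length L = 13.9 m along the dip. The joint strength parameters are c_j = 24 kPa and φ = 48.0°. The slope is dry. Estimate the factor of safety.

FS = 1.29

Resolving the block weight along and normal to the plane and applying the Mohr–Coulomb strength on the joint:
N' = W cosα = 901·cos53.4° = 537.2 kN/m
Driving force T = W sinα = 901·sin53.4° = 723.3 kN/m
Resisting force R = c_j·L + N'·tanφ = 24·13.9 + 537.2·tan48.0° = 333.6 + 596.6 = 930.2 kN/m
FS = R / T = 930.2 / 723.3 = 1.286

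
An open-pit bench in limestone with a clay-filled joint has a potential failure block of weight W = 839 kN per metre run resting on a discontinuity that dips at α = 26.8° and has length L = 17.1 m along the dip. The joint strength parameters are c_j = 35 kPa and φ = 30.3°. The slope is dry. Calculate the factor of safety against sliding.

FS = 2.74

Resolving the block weight along and normal to the plane and applying the Mohr–Coulomb strength on the joint:
N' = W cosα = 839·cos26.8° = 748.9 kN/m
Driving force T = W sinα = 839·sin26.8° = 378.3 kN/m
Resisting force R = c_j·L + N'·tanφ = 35·17.1 + 748.9·tan30.3° = 598.5 + 437.6 = 1036.1 kN/m
FS = R / T = 1036.1 / 378.3 = 2.739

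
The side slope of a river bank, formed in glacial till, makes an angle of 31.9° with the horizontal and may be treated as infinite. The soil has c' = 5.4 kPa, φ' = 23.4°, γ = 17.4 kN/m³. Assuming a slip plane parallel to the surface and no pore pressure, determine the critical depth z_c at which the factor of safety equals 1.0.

Setting FS = 1.00 in FS = [c' + γz cos²β tanφ'] / [γz sinβ cosβ] and solving for z:
z = c' / [γ cosβ (FS·sinβ − cosβ·tanφ')]
  = 5.4 / [17.4·cos31.9°·(1.00·sin31.9° − cos31.9°·tan23.4°)]
  = 5.4 / [17.4·0.8490·(1.00·0.5284 − 0.8490·0.4327)]
  = 5.4 / 2.3791 = 2.270 m

z_c = 2.27 m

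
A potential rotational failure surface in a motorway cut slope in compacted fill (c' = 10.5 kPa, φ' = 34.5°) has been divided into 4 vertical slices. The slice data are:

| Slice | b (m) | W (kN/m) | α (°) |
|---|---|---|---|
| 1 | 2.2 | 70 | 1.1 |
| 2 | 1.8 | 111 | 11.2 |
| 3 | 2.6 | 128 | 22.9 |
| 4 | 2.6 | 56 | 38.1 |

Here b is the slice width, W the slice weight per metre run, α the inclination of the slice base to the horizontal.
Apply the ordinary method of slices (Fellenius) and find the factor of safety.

FS = 3.18

Ordinary method of slices: FS = Σ[c'·Δl_i + (W_i cosα_i)·tanφ'] / Σ W_i sinα_i, with Δl_i = b_i / cosα_i.
Slice 1: Δl = 2.2/cos1.1° = 2.200 m; N'_1 = 70·cos1.1° = 70.0; c'Δl = 23.10; W sinα = 1.3
Slice 2: Δl = 1.8/cos11.2° = 1.835 m; N'_2 = 111·cos11.2° = 108.9; c'Δl = 19.27; W sinα = 21.6
Slice 3: Δl = 2.6/cos22.9° = 2.822 m; N'_3 = 128·cos22.9° = 117.9; c'Δl = 29.64; W sinα = 49.8
Slice 4: Δl = 2.6/cos38.1° = 3.304 m; N'_4 = 56·cos38.1° = 44.1; c'Δl = 34.69; W sinα = 34.6
Σc'Δl = 106.7 kN/m; ΣN' = 340.9 kN/m; ΣW sinα = 107.3 kN/m
Resisting = 106.7 + 340.9·tan34.5° = 106.7 + 234.3 = 341.0 kN/m
FS = 341.0 / 107.3 = 3.179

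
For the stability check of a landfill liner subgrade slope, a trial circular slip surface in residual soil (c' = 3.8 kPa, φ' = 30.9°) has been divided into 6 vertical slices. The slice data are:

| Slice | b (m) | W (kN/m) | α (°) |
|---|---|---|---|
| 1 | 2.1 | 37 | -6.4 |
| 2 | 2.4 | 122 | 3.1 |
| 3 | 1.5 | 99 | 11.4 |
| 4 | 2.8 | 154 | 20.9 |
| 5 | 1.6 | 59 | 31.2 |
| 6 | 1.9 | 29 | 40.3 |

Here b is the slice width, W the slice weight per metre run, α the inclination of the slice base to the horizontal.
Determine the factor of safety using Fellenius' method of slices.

FS = 2.64

Ordinary method of slices: FS = Σ[c'·Δl_i + (W_i cosα_i)·tanφ'] / Σ W_i sinα_i, with Δl_i = b_i / cosα_i.
Slice 1: Δl = 2.1/cos(-6.4°) = 2.113 m; N'_1 = 37·cos(-6.4°) = 36.8; c'Δl = 8.03; W sinα = -4.1
Slice 2: Δl = 2.4/cos3.1° = 2.404 m; N'_2 = 122·cos3.1° = 121.8; c'Δl = 9.13; W sinα = 6.6
Slice 3: Δl = 1.5/cos11.4° = 1.530 m; N'_3 = 99·cos11.4° = 97.0; c'Δl = 5.81; W sinα = 19.6
Slice 4: Δl = 2.8/cos20.9° = 2.997 m; N'_4 = 154·cos20.9° = 143.9; c'Δl = 11.39; W sinα = 54.9
Slice 5: Δl = 1.6/cos31.2° = 1.871 m; N'_5 = 59·cos31.2° = 50.5; c'Δl = 7.11; W sinα = 30.6
Slice 6: Δl = 1.9/cos40.3° = 2.491 m; N'_6 = 29·cos40.3° = 22.1; c'Δl = 9.47; W sinα = 18.8
Σc'Δl = 50.9 kN/m; ΣN' = 472.1 kN/m; ΣW sinα = 126.3 kN/m
Resisting = 50.9 + 472.1·tan30.9° = 50.9 + 282.5 = 333.5 kN/m
FS = 333.5 / 126.3 = 2.640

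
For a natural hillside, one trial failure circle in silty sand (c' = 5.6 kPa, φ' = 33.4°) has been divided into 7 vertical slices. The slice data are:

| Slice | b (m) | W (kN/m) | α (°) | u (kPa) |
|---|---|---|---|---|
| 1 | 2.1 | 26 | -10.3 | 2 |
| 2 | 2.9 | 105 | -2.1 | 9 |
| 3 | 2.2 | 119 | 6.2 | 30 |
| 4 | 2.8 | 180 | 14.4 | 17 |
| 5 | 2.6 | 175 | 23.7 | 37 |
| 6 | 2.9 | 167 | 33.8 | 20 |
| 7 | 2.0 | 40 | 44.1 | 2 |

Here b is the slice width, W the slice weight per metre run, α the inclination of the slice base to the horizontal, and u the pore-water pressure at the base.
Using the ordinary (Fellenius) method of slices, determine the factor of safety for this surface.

Ordinary method of slices: FS = Σ[c'·Δl_i + (W_i cosα_i − u_i·Δl_i)·tanφ'] / Σ W_i sinα_i, with Δl_i = b_i / cosα_i.
Slice 1: Δl = 2.1/cos(-10.3°) = 2.134 m; N'_1 = 26·cos(-10.3°) − 2·2.134 = 21.3; c'Δl = 11.95; W sinα = -4.6
Slice 2: Δl = 2.9/cos(-2.1°) = 2.902 m; N'_2 = 105·cos(-2.1°) − 9·2.902 = 78.8; c'Δl = 16.25; W sinα = -3.8
Slice 3: Δl = 2.2/cos6.2° = 2.213 m; N'_3 = 119·cos6.2° − 30·2.213 = 51.9; c'Δl = 12.39; W sinα = 12.9
Slice 4: Δl = 2.8/cos14.4° = 2.891 m; N'_4 = 180·cos14.4° − 17·2.891 = 125.2; c'Δl = 16.19; W sinα = 44.8
Slice 5: Δl = 2.6/cos23.7° = 2.839 m; N'_5 = 175·cos23.7° − 37·2.839 = 55.2; c'Δl = 15.90; W sinα = 70.3
Slice 6: Δl = 2.9/cos33.8° = 3.490 m; N'_6 = 167·cos33.8° − 20·3.490 = 69.0; c'Δl = 19.54; W sinα = 92.9
Slice 7: Δl = 2.0/cos44.1° = 2.785 m; N'_7 = 40·cos44.1° − 2·2.785 = 23.2; c'Δl = 15.60; W sinα = 27.8
Σc'Δl = 107.8 kN/m; ΣN' = 424.6 kN/m; ΣW sinα = 240.2 kN/m
Resisting = 107.8 + 424.6·tan33.4° = 107.8 + 279.9 = 387.8 kN/m
FS = 387.8 / 240.2 = 1.614

FS = 1.61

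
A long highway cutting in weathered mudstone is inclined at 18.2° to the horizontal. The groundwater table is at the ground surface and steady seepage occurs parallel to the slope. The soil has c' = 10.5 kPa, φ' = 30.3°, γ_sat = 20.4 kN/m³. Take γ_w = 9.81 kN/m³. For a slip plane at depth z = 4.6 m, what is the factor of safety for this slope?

With seepage parallel to the slope and the water table at the surface, the effective normal stress on the slip plane uses the buoyant unit weight γ' = γ_sat − γ_w while the driving shear stress uses γ_sat:
FS = [c' + γ' z cos²β tanφ'] / [γ_sat z sinβ cosβ]
γ' = 20.4 − 9.81 = 10.59 kN/m³
Numerator = 10.5 + 10.59·4.6·cos²18.2°·tan30.3° = 10.5 + 10.59·4.6·0.9024·0.5844 = 36.189 kPa
Denominator = 20.4·4.6·sin18.2°·cos18.2° = 20.4·4.6·0.3123·0.9500 = 27.843 kPa
FS = 36.189 / 27.843 = 1.300

FS = 1.30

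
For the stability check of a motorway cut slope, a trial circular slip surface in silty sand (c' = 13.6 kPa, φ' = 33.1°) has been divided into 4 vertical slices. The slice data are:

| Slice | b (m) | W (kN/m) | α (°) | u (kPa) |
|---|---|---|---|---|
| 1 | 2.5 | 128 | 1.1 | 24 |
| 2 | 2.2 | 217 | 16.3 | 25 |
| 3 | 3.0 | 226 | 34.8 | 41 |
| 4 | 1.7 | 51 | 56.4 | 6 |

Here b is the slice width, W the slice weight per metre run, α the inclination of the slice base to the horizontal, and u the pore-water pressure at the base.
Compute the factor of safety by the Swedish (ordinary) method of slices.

FS = 1.40

Ordinary method of slices: FS = Σ[c'·Δl_i + (W_i cosα_i − u_i·Δl_i)·tanφ'] / Σ W_i sinα_i, with Δl_i = b_i / cosα_i.
Slice 1: Δl = 2.5/cos1.1° = 2.500 m; N'_1 = 128·cos1.1° − 24·2.500 = 68.0; c'Δl = 34.01; W sinα = 2.5
Slice 2: Δl = 2.2/cos16.3° = 2.292 m; N'_2 = 217·cos16.3° − 25·2.292 = 151.0; c'Δl = 31.17; W sinα = 60.9
Slice 3: Δl = 3.0/cos34.8° = 3.653 m; N'_3 = 226·cos34.8° − 41·3.653 = 35.8; c'Δl = 49.69; W sinα = 129.0
Slice 4: Δl = 1.7/cos56.4° = 3.072 m; N'_4 = 51·cos56.4° − 6·3.072 = 9.8; c'Δl = 41.78; W sinα = 42.5
Σc'Δl = 156.6 kN/m; ΣN' = 264.5 kN/m; ΣW sinα = 234.8 kN/m
Resisting = 156.6 + 264.5·tan33.1° = 156.6 + 172.4 = 329.1 kN/m
FS = 329.1 / 234.8 = 1.401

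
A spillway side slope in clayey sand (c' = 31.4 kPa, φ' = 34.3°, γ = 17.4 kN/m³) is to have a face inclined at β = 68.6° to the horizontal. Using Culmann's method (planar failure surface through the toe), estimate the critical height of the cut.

H_c = 31.93 m

Culmann's analysis gives the critical failure plane at α_cr = (β + φ')/2 = (68.6 + 34.3)/2 = 51.4°, and the critical height
H_c = (4c'/γ) · sinβ cosφ' / [1 − cos(β − φ')]
    = (4·31.4/17.4) · sin68.6°·cos34.3° / [1 − cos(34.3°)]
    = 7.218 · 0.9311·0.8261 / [1 − 0.8261]
    = 7.218 · 0.7691 / 0.1739
    = 31.93 m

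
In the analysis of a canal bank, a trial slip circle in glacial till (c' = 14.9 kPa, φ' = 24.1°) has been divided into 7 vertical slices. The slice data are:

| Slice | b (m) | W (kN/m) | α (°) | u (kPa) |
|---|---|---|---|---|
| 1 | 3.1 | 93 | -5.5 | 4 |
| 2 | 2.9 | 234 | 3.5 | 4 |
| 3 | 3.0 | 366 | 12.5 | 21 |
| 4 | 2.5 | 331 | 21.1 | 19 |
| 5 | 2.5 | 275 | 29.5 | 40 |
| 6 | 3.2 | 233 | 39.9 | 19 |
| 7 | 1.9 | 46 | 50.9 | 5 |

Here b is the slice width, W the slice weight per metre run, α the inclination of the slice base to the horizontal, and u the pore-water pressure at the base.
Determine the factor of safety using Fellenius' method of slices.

FS = 1.55

Ordinary method of slices: FS = Σ[c'·Δl_i + (W_i cosα_i − u_i·Δl_i)·tanφ'] / Σ W_i sinα_i, with Δl_i = b_i / cosα_i.
Slice 1: Δl = 3.1/cos(-5.5°) = 3.114 m; N'_1 = 93·cos(-5.5°) − 4·3.114 = 80.1; c'Δl = 46.40; W sinα = -8.9
Slice 2: Δl = 2.9/cos3.5° = 2.905 m; N'_2 = 234·cos3.5° − 4·2.905 = 221.9; c'Δl = 43.29; W sinα = 14.3
Slice 3: Δl = 3.0/cos12.5° = 3.073 m; N'_3 = 366·cos12.5° − 21·3.073 = 292.8; c'Δl = 45.79; W sinα = 79.2
Slice 4: Δl = 2.5/cos21.1° = 2.680 m; N'_4 = 331·cos21.1° − 19·2.680 = 257.9; c'Δl = 39.93; W sinα = 119.2
Slice 5: Δl = 2.5/cos29.5° = 2.872 m; N'_5 = 275·cos29.5° − 40·2.872 = 124.5; c'Δl = 42.80; W sinα = 135.4
Slice 6: Δl = 3.2/cos39.9° = 4.171 m; N'_6 = 233·cos39.9° − 19·4.171 = 99.5; c'Δl = 62.15; W sinα = 149.5
Slice 7: Δl = 1.9/cos50.9° = 3.013 m; N'_7 = 46·cos50.9° − 5·3.013 = 13.9; c'Δl = 44.89; W sinα = 35.7
Σc'Δl = 325.2 kN/m; ΣN' = 1090.6 kN/m; ΣW sinα = 524.3 kN/m
Resisting = 325.2 + 1090.6·tan24.1° = 325.2 + 487.9 = 813.1 kN/m
FS = 813.1 / 524.3 = 1.551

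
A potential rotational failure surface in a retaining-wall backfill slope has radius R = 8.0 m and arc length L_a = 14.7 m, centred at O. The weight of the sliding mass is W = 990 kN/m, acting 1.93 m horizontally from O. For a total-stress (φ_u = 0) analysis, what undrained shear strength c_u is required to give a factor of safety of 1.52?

FS = c_u·L_a·R / (W·d), so c_u = FS·W·d / (L_a·R).
c_u = 1.52·990·1.93 / (14.70·8.0) = 2904.3 / 117.60 = 24.70 kPa

c_u = 24.7 kPa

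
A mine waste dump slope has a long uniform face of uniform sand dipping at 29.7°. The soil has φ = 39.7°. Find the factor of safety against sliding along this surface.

FS = 1.46

For a dry cohesionless infinite slope the factor of safety is FS = tanφ / tanβ.
FS = tan39.7° / tan29.7° = 0.8302 / 0.5704 = 1.456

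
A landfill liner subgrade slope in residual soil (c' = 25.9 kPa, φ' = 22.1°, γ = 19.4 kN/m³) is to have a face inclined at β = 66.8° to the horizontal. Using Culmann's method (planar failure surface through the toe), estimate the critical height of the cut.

H_c = 15.73 m

Culmann's analysis gives the critical failure plane at α_cr = (β + φ')/2 = (66.8 + 22.1)/2 = 44.5°, and the critical height
H_c = (4c'/γ) · sinβ cosφ' / [1 − cos(β − φ')]
    = (4·25.9/19.4) · sin66.8°·cos22.1° / [1 − cos(44.7°)]
    = 5.340 · 0.9191·0.9265 / [1 − 0.7108]
    = 5.340 · 0.8516 / 0.2892
    = 15.73 m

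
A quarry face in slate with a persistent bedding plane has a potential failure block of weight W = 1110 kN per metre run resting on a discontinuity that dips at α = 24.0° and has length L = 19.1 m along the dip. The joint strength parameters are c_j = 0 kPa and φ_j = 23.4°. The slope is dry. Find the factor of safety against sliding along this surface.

FS = 0.97

Resolving the block weight along and normal to the plane and applying the Mohr–Coulomb strength on the joint:
N' = W cosα = 1110·cos24.0° = 1014.0 kN/m
Driving force T = W sinα = 1110·sin24.0° = 451.5 kN/m
Resisting force R = c_j·L + N'·tanφ_j = 0·19.1 + 1014.0·tan23.4° = 0.0 + 438.8 = 438.8 kN/m
FS = R / T = 438.8 / 451.5 = 0.972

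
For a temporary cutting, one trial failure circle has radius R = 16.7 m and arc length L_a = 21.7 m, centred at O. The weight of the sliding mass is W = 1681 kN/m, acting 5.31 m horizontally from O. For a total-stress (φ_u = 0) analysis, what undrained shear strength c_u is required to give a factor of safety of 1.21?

FS = c_u·L_a·R / (W·d), so c_u = FS·W·d / (L_a·R).
c_u = 1.21·1681·5.31 / (21.70·16.7) = 10800.6 / 362.39 = 29.80 kPa

c_u = 29.8 kPa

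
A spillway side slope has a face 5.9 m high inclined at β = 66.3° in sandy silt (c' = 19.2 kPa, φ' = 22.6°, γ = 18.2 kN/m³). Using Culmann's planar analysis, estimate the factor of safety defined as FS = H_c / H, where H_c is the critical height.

H_c = (4c'/γ) · sinβ cosφ' / [1 − cos(β − φ')]
    = (4·19.2/18.2) · sin66.3°·cos22.6° / [1 − cos43.7°]
    = 4.220 · 0.8453 / 0.2770 = 12.88 m
FS = H_c / H = 12.88 / 5.9 = 2.182

FS = 2.18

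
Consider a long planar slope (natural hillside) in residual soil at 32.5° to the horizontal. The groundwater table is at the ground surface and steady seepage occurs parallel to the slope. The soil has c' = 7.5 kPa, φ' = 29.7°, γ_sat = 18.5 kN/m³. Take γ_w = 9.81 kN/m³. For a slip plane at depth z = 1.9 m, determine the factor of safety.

FS = 0.89

With seepage parallel to the slope and the water table at the surface, the effective normal stress on the slip plane uses the buoyant unit weight γ' = γ_sat − γ_w while the driving shear stress uses γ_sat:
FS = [c' + γ' z cos²β tanφ'] / [γ_sat z sinβ cosβ]
γ' = 18.5 − 9.81 = 8.69 kN/m³
Numerator = 7.5 + 8.69·1.9·cos²32.5°·tan29.7° = 7.5 + 8.69·1.9·0.7113·0.5704 = 14.199 kPa
Denominator = 18.5·1.9·sin32.5°·cos32.5° = 18.5·1.9·0.5373·0.8434 = 15.928 kPa
FS = 14.199 / 15.928 = 0.891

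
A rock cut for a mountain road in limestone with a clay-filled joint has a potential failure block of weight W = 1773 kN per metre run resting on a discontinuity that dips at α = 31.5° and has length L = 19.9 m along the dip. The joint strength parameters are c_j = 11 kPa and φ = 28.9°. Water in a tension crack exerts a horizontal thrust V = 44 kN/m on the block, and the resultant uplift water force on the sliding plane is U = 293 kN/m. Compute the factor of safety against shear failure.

FS = 0.91

Resolving the block weight along and normal to the plane and applying the Mohr–Coulomb strength on the joint:
N' = W cosα − U − V sinα = 1773·cos31.5° − 293 − 44·sin31.5° = 1195.7 kN/m
Driving force T = W sinα + V cosα = 1773·sin31.5° + 44·cos31.5° = 963.9 kN/m
Resisting force R = c_j·L + N'·tanφ = 11·19.9 + 1195.7·tan28.9° = 218.9 + 660.1 = 879.0 kN/m
FS = R / T = 879.0 / 963.9 = 0.912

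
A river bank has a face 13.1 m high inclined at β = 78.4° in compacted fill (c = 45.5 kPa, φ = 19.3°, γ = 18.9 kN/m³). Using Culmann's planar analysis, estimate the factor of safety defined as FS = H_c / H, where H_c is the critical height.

FS = 1.40

H_c = (4c/γ) · sinβ cosφ / [1 − cos(β − φ)]
    = (4·45.5/18.9) · sin78.4°·cos19.3° / [1 − cos59.1°]
    = 9.630 · 0.9245 / 0.4865 = 18.30 m
FS = H_c / H = 18.30 / 13.1 = 1.397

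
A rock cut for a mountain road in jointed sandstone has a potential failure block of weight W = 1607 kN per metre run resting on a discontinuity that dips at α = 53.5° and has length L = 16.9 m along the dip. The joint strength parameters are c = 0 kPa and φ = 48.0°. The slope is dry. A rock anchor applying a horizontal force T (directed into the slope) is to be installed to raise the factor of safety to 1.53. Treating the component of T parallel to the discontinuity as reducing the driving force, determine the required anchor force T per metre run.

Resolving forces along and normal to the sliding plane, with the horizontal anchor force T adding T·sinα to the effective normal force and T·cosα acting up the plane against the driving force:
FS = [cL + (W cosα + T sinα) tanφ] / [W sinα − T cosα]
Without the anchor: N' = 955.9 kN/m, driving T_d = 1291.8 kN/m, resisting R = 0·16.9 + 955.9·tan48.0° = 1061.6 kN/m, FS = 0.82.
Setting FS = 1.53 and solving for T:
1.53·(1291.8 − T cos53.5°) = 1061.6 + T sin53.5°·tan48.0°
T·(sin53.5°·tan48.0° + 1.53·cos53.5°) = 1.53·1291.8 − 1061.6
T·(0.8039·1.1106 + 1.53·0.5948) = 1976.5 − 1061.6 = 914.8
T·1.8029 = 914.8
T = 507.4 kN/m

T = 507 kN/m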